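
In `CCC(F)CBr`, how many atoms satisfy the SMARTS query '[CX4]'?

4

The query [CX4] means: C with X4: aliphatic carbon with exactly 4 total connections (bonds + H).
Check the 6 heavy atoms by environment: 4× C (X4) → match; 1× F (X1) → no; 1× Br (X1) → no.
That gives 4 matching atoms.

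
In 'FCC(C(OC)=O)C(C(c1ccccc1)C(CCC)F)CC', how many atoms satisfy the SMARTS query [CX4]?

The query [CX4] means: C with X4: aliphatic carbon with exactly 4 total connections (bonds + H).
Check the 22 heavy atoms by environment: 11× C (X4) → match; 1× C (X3) → no; 1× O (X1) → no; 1× O (X2) → no; 2× F (X1) → no; 6× c (aromatic, X3) → no.
That gives 11 matching atoms.

11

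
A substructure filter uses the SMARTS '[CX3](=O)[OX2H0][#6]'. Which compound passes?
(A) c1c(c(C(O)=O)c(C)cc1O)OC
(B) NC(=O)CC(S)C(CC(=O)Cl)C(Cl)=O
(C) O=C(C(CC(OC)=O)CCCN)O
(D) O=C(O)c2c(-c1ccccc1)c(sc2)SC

C

[CX3](=O)[OX2H0][#6] describes a carbonyl carbon bonded to an oxygen that is itself bonded to carbon (no H on that O) (an ester).
(A) has a carboxylic acid group (-C(=O)OH) but the singly-bonded O carries H (OX2H1, not H0).
(B) has a primary amide (-C(=O)NH2) but the carbonyl is bonded to N, not to an O-C linkage.
(C) contains a methyl-ester group (-C(=O)OCH3), which satisfies every atom and bond constraint.
(D) has a carboxylic acid group (-C(=O)OH) but the singly-bonded O carries H (OX2H1, not H0).
So the answer is (C).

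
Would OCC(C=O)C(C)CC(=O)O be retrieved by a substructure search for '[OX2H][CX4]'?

Yes

The pattern [OX2H][CX4] describes a hydroxyl oxygen bound to an sp3 (X4) carbon — an aliphatic alcohol.
The molecule carries a hydroxyl group (-OH), whose atoms satisfy every constraint of the query, so the pattern matches.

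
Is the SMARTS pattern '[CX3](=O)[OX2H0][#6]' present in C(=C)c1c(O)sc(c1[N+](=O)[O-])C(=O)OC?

Yes

The pattern [CX3](=O)[OX2H0][#6] describes a carbonyl carbon bonded to an oxygen that is itself bonded to carbon (no H on that O) — an ester.
The molecule carries a methyl-ester group (-C(=O)OCH3), whose atoms satisfy every constraint of the query, so the pattern matches.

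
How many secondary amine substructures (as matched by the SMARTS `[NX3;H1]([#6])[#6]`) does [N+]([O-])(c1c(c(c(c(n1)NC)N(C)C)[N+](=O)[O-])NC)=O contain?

2

[NX3;H1]([#6])[#6] is the SMARTS for a secondary amine: a trivalent nitrogen with one H, bonded to two carbons.
The molecule carries 2 separate instances of an N-methylamino group (-NHCH3) meeting every constraint; each maps to a distinct set of atoms, giving 2 matches.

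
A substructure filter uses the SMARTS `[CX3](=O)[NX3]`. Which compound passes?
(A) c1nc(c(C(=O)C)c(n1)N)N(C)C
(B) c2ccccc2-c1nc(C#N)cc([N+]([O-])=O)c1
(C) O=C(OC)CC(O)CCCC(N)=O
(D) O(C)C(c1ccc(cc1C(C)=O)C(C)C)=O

[CX3](=O)[NX3] describes a carbonyl carbon bonded to a trivalent nitrogen (an amide).
(A) has a primary amino group (-NH2) but the -NH2 is not attached to a carbonyl carbon.
(B) has a nitrile (-C#N) but the nitrile N is NX1 (triple-bonded), not NX3.
(C) contains a primary amide (-C(=O)NH2), which satisfies every atom and bond constraint.
(D) has a methyl-ester group (-C(=O)OCH3) but the carbonyl is bonded to O, not to an NX3 nitrogen.
So the answer is (C).

C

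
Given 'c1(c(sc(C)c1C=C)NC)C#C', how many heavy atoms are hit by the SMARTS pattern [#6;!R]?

6

The query [#6;!R] means: carbon not in any ring.
Check the 12 heavy atoms by environment: 1× s (aromatic, in 5-ring) → no; 4× c (aromatic, in 5-ring) → no; 6× C (acyclic) → match; 1× N (acyclic) → no.
That gives 6 matching atoms.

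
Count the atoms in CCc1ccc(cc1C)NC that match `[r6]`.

6

The query [r6] means: r6 matches atoms in a six-membered ring.
Check the 11 heavy atoms by environment: 6× c (aromatic, in 6-ring) → match; 1× N (acyclic) → no; 4× C (acyclic) → no.
That gives 6 matching atoms.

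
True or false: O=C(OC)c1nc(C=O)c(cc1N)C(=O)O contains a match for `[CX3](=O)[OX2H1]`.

True

The pattern [CX3](=O)[OX2H1] describes an sp2 carbon double-bonded to O and single-bonded to an -OH oxygen — a carboxylic acid.
The molecule carries a carboxylic acid group (-C(=O)OH), whose atoms satisfy every constraint of the query, so the pattern matches.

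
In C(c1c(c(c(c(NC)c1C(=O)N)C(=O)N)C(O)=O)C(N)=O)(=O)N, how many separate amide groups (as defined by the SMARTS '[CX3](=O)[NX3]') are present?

4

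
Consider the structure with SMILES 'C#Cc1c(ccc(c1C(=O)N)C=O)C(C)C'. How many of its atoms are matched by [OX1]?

2

The query [OX1] means: aliphatic oxygen with one total connection — typically a carbonyl =O or an oxide.
Check the 16 heavy atoms by environment: 6× c (aromatic, X3) → no; 2× C (X3) → no; 2× O (X1) → match; 3× C (X4) → no; 2× C (X2) → no; 1× N (X3) → no.
That gives 2 matching atoms.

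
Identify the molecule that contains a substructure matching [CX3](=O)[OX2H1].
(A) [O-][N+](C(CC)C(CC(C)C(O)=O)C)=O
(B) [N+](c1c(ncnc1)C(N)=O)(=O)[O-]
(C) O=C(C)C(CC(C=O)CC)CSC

[CX3](=O)[OX2H1] describes an sp2 carbon double-bonded to O and single-bonded to an -OH oxygen (a carboxylic acid).
(A) contains a carboxylic acid group (-C(=O)OH), which satisfies every atom and bond constraint.
(B) has a primary amide (-C(=O)NH2) but the carbonyl is bonded to N, not to an -OH oxygen.
(C) has an aldehyde (-CHO) but there is no singly-bonded oxygen on the carbonyl carbon.
So the answer is (A).

A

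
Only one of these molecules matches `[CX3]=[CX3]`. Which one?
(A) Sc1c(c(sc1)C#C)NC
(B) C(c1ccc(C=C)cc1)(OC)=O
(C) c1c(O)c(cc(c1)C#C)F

B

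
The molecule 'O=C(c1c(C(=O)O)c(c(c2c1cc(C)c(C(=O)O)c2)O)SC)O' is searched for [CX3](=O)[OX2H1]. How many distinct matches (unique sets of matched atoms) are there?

3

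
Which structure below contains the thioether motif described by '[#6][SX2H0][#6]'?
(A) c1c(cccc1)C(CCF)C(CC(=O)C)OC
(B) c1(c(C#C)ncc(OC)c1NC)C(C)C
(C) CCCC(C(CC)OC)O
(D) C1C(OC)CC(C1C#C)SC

D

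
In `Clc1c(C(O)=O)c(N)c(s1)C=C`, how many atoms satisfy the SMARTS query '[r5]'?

5

The query [r5] means: r5 matches atoms in a five-membered ring.
Check the 12 heavy atoms by environment: 1× s (aromatic, in 5-ring) → match; 4× c (aromatic, in 5-ring) → match; 1× N (acyclic) → no; 1× Cl (acyclic) → no; 3× C (acyclic) → no; 2× O (acyclic) → no.
Summing the matching environments: 1 + 4 = 5 matching atoms.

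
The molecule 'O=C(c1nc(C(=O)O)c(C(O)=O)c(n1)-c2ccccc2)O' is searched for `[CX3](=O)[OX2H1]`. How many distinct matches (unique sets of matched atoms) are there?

3

[CX3](=O)[OX2H1] is the SMARTS for a carboxylic acid: an sp2 carbon double-bonded to O and single-bonded to an -OH oxygen.
The molecule carries 3 separate instances of a carboxylic acid group (-C(=O)OH) meeting every constraint; each maps to a distinct set of atoms, giving 3 matches.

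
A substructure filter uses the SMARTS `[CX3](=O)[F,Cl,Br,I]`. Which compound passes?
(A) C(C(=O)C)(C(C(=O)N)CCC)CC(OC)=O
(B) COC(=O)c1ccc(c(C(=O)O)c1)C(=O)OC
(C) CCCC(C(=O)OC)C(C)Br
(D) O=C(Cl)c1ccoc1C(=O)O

D

[CX3](=O)[F,Cl,Br,I] describes a carbonyl carbon bonded to a halogen (an acyl halide).
(A) has a methyl-ester group (-C(=O)OCH3) but the carbonyl is bonded to -O-C, not to a halogen.
(B) has a methyl-ester group (-C(=O)OCH3) but the carbonyl is bonded to -O-C, not to a halogen.
(C) has a methyl-ester group (-C(=O)OCH3) but the carbonyl is bonded to -O-C, not to a halogen.
(D) contains an acyl chloride (-C(=O)Cl), which satisfies every atom and bond constraint.
So the answer is (D).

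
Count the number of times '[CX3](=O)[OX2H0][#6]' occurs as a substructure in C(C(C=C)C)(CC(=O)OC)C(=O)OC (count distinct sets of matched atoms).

[CX3](=O)[OX2H0][#6] is the SMARTS for an ester: a carbonyl carbon bonded to an oxygen that is itself bonded to carbon (no H on that O).
The molecule carries 2 separate instances of a methyl-ester group (-C(=O)OCH3) meeting every constraint; each maps to a distinct set of atoms, giving 2 matches.

2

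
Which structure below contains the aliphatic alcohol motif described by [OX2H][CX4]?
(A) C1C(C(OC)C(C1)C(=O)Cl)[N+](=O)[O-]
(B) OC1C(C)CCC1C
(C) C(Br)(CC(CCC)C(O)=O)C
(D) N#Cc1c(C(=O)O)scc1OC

[OX2H][CX4] describes a hydroxyl oxygen bound to an sp3 (X4) carbon (an aliphatic alcohol).
(A) has a methoxy ether (-OCH3) but the oxygen has H0 (ether), not H1.
(B) contains a hydroxyl group (-OH), which satisfies every atom and bond constraint.
(C) has a carboxylic acid group (-C(=O)OH) but the -OH is on a CX3 carbonyl carbon, not a CX4 carbon.
(D) has a carboxylic acid group (-C(=O)OH) but the -OH is on a CX3 carbonyl carbon, not a CX4 carbon.
So the answer is (B).

B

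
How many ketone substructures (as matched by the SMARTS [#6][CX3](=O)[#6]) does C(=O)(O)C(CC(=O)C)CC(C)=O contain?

2

[#6][CX3](=O)[#6] is the SMARTS for a ketone: a carbonyl carbon (no H) flanked by two carbons.
The molecule carries 2 separate instances of an acetyl/ketone group (-C(=O)CH3) meeting every constraint; each maps to a distinct set of atoms, giving 2 matches.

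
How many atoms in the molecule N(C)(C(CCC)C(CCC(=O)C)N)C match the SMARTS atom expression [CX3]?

1

The query [CX3] means: C with X3: aliphatic carbon with exactly 3 total connections.
Check the 14 heavy atoms by environment: 10× C (X4) → no; 2× N (X3) → no; 1× C (X3) → match; 1× O (X1) → no.
That gives 1 matching atom.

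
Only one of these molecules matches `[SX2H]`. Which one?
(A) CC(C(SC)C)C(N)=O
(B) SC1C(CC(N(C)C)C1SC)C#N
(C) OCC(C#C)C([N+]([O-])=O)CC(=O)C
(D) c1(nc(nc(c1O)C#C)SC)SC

[SX2H] describes an aliphatic sulfur with two connections, one being H (a thiol).
(A) has a methylthio ether (-SCH3) but the sulfur has H0 (bonded to two carbons), not H1.
(B) contains a thiol (-SH), which satisfies every atom and bond constraint.
(C) has a hydroxyl group (-OH) but it is an -OH, not an -SH.
(D) has a methylthio ether (-SCH3) but the sulfur has H0 (bonded to two carbons), not H1.
So the answer is (B).

B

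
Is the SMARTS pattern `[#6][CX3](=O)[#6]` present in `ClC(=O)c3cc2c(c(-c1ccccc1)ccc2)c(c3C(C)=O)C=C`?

Yes

The pattern [#6][CX3](=O)[#6] describes a carbonyl carbon (no H) flanked by two carbons — a ketone.
The molecule carries an acetyl/ketone group (-C(=O)CH3), whose atoms satisfy every constraint of the query, so the pattern matches.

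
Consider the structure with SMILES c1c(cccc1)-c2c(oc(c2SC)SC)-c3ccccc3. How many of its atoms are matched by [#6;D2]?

10

The query [#6;D2] means: any carbon bonded to exactly two heavy atoms.
Check the 21 heavy atoms by environment: 1× o (aromatic, D2) → no; 6× c (aromatic, D3) → no; 2× S (D2) → no; 2× C (D1) → no; 10× c (aromatic, D2) → match.
That gives 10 matching atoms.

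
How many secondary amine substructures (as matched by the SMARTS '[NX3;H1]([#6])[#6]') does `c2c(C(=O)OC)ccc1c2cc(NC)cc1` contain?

[NX3;H1]([#6])[#6] is the SMARTS for a secondary amine: a trivalent nitrogen with one H, bonded to two carbons.
Exactly one fragment in the molecule meets all constraints, giving 1 match.

1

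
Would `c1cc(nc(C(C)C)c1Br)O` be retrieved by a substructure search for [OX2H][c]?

Yes

The pattern [OX2H][c] describes a hydroxyl oxygen attached to an aromatic carbon — a phenol.
The molecule carries a hydroxyl group (-OH), whose atoms satisfy every constraint of the query, so the pattern matches.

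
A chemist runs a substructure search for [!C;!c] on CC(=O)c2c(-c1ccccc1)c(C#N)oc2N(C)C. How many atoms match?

4

The query [!C;!c] means: neither aliphatic nor aromatic carbon — same as [!#6].
Check the 19 heavy atoms by environment: 1× o (aromatic) → match; 10× c (aromatic) → no; 2× N → match; 5× C → no; 1× O → match.
Summing the matching environments: 1 + 2 + 1 = 4 matching atoms.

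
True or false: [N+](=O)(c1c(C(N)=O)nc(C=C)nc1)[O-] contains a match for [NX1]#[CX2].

False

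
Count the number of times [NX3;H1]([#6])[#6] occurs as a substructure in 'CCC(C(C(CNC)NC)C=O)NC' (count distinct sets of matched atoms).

3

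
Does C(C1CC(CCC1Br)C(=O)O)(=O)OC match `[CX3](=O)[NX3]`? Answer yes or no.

The pattern [CX3](=O)[NX3] describes a carbonyl carbon bonded to a trivalent nitrogen — an amide.
The closest candidate here is a carboxylic acid group (-C(=O)OH), but the carbonyl is bonded to O, not to an NX3 nitrogen. No other fragment satisfies the full query, so there is no match.

No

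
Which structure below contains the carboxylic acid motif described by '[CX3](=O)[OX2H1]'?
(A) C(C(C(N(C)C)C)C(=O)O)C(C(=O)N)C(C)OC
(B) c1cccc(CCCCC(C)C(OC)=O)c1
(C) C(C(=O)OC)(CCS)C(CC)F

[CX3](=O)[OX2H1] describes an sp2 carbon double-bonded to O and single-bonded to an -OH oxygen (a carboxylic acid).
(A) contains a carboxylic acid group (-C(=O)OH), which satisfies every atom and bond constraint.
(B) has a methyl-ester group (-C(=O)OCH3) but the singly-bonded O has no H (OX2H0, not OX2H1).
(C) has a methyl-ester group (-C(=O)OCH3) but the singly-bonded O has no H (OX2H0, not OX2H1).
So the answer is (A).

A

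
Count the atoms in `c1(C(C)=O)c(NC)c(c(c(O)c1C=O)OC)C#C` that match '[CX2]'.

2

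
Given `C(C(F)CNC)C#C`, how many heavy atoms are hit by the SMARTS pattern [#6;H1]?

The query [#6;H1] means: any carbon bearing exactly one hydrogen.
Check the 8 heavy atoms by environment: 2× C (H2) → no; 2× C (H1) → match; 1× C (H0) → no; 1× N (H1) → no; 1× C (H3) → no; 1× F (H0) → no.
That gives 2 matching atoms.

2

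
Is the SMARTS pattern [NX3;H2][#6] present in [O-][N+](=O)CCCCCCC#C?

The pattern [NX3;H2][#6] describes a trivalent nitrogen with two H attached to carbon — a primary amine.
The closest candidate here is a nitro group (-[N+](=O)[O-]), but the nitrogen is [N+] with no H, not NX3H2. No other fragment satisfies the full query, so there is no match.

No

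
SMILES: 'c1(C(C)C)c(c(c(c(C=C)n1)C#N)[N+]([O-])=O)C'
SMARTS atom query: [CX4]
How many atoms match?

The query [CX4] means: C with X4: aliphatic carbon with exactly 4 total connections (bonds + H).
Check the 17 heavy atoms by environment: 1× n (aromatic, X2) → no; 5× c (aromatic, X3) → no; 1× C (X2) → no; 1× N (X1) → no; 4× C (X4) → match; 2× C (X3) → no; 1× N (charge +1, X3) → no; 1× O (charge -1, X1) → no; 1× O (X1) → no.
That gives 4 matching atoms.

4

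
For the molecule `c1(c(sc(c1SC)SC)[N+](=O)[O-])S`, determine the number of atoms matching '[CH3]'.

2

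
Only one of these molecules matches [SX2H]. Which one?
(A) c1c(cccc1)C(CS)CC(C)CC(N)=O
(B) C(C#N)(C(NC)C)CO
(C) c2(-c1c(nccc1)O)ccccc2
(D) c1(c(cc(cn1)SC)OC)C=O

A

[SX2H] describes an aliphatic sulfur with two connections, one being H (a thiol).
(A) contains a thiol (-SH), which satisfies every atom and bond constraint.
(B) has a hydroxyl group (-OH) but it is an -OH, not an -SH.
(C) has a hydroxyl group (-OH) but it is an -OH, not an -SH.
(D) has a methylthio ether (-SCH3) but the sulfur has H0 (bonded to two carbons), not H1.
So the answer is (A).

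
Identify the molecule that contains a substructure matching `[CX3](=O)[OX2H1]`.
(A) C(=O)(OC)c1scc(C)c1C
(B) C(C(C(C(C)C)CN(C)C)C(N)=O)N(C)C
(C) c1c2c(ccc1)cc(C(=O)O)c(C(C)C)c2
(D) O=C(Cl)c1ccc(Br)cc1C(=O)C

C

[CX3](=O)[OX2H1] describes an sp2 carbon double-bonded to O and single-bonded to an -OH oxygen (a carboxylic acid).
(A) has a methyl-ester group (-C(=O)OCH3) but the singly-bonded O has no H (OX2H0, not OX2H1).
(B) has a primary amide (-C(=O)NH2) but the carbonyl is bonded to N, not to an -OH oxygen.
(C) contains a carboxylic acid group (-C(=O)OH), which satisfies every atom and bond constraint.
(D) has an acyl chloride (-C(=O)Cl) but the carbonyl is bonded to Cl, not to an -OH oxygen.
So the answer is (C).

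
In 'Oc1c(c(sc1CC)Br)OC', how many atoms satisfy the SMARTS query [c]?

4

The query [c] means: lowercase c matches aromatic carbon only.
Check the 11 heavy atoms by environment: 1× s (aromatic) → no; 4× c (aromatic) → match; 3× C → no; 2× O → no; 1× Br → no.
That gives 4 matching atoms.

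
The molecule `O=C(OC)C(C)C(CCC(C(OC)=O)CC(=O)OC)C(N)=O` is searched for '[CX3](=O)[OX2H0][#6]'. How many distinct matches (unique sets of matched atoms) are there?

3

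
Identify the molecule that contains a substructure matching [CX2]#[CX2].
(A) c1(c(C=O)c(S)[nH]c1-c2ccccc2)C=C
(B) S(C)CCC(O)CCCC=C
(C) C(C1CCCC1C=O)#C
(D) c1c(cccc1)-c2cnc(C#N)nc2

C

[CX2]#[CX2] describes a carbon-carbon triple bond (an alkyne).
(A) has a vinyl group (-CH=CH2) but the C=C is a double bond; both carbons are CX3, not CX2.
(B) has a vinyl group (-CH=CH2) but the C=C is a double bond; both carbons are CX3, not CX2.
(C) contains an ethynyl group (-C#CH), which satisfies every atom and bond constraint.
(D) has a nitrile (-C#N) but the triple bond is C#N, not C#C.
So the answer is (C).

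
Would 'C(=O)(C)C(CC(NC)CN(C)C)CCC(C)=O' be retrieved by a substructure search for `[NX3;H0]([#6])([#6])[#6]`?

Yes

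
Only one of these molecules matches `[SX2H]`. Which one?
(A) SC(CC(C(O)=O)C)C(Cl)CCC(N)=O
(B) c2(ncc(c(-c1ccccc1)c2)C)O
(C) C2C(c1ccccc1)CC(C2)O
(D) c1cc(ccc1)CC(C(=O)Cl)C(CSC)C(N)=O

[SX2H] describes an aliphatic sulfur with two connections, one being H (a thiol).
(A) contains a thiol (-SH), which satisfies every atom and bond constraint.
(B) has a hydroxyl group (-OH) but it is an -OH, not an -SH.
(C) has a hydroxyl group (-OH) but it is an -OH, not an -SH.
(D) has a methylthio ether (-SCH3) but the sulfur has H0 (bonded to two carbons), not H1.
So the answer is (A).

A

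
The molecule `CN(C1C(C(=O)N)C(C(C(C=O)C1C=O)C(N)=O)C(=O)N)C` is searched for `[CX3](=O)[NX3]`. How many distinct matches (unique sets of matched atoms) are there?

3

[CX3](=O)[NX3] is the SMARTS for an amide: a carbonyl carbon bonded to a trivalent nitrogen.
The molecule carries 3 separate instances of a primary amide (-C(=O)NH2) meeting every constraint; each maps to a distinct set of atoms, giving 3 matches.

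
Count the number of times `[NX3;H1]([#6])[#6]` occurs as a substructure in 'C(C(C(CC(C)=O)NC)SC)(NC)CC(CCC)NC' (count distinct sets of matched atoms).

[NX3;H1]([#6])[#6] is the SMARTS for a secondary amine: a trivalent nitrogen with one H, bonded to two carbons.
The molecule carries 3 separate instances of an N-methylamino group (-NHCH3) meeting every constraint; each maps to a distinct set of atoms, giving 3 matches.

3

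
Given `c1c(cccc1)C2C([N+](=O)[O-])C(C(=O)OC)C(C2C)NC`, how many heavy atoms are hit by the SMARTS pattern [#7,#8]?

6

The query [#7,#8] means: nitrogen or oxygen (comma = OR).
Check the 21 heavy atoms by environment: 9× C → no; 1× N (charge +1) → match; 1× O (charge -1) → match; 3× O → match; 6× c (aromatic) → no; 1× N → match.
Summing the matching environments: 1 + 1 + 3 + 1 = 6 matching atoms.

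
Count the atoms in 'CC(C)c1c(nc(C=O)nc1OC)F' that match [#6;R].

Check the 14 heavy atoms by environment: 2× n (aromatic, in 6-ring) → no; 4× c (aromatic, in 6-ring) → match; 1× F (acyclic) → no; 2× O (acyclic) → no; 5× C (acyclic) → no.
That gives 4 matching atoms.

4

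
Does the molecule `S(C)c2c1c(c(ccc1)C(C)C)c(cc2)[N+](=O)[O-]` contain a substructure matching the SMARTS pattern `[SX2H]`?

The pattern [SX2H] describes an aliphatic sulfur with two connections, one being H — a thiol.
The closest candidate here is a methylthio ether (-SCH3), but the sulfur has H0 (bonded to two carbons), not H1. No other fragment satisfies the full query, so there is no match.

No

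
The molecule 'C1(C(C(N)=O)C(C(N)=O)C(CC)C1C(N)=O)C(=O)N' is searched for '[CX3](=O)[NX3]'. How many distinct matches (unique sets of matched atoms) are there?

4

[CX3](=O)[NX3] is the SMARTS for an amide: a carbonyl carbon bonded to a trivalent nitrogen.
The molecule carries 4 separate instances of a primary amide (-C(=O)NH2) meeting every constraint; each maps to a distinct set of atoms, giving 4 matches.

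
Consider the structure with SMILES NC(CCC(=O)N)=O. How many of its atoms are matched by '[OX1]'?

Check the 8 heavy atoms by environment: 2× C (X4) → no; 2× C (X3) → no; 2× O (X1) → match; 2× N (X3) → no.
That gives 2 matching atoms.

2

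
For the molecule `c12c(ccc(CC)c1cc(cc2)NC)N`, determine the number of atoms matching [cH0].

The query [cH0] means: aromatic carbon with no attached hydrogen (substituted or ring-fusion).
Check the 15 heavy atoms by environment: 5× c (aromatic, H0) → match; 5× c (aromatic, H1) → no; 1× N (H1) → no; 2× C (H3) → no; 1× N (H2) → no; 1× C (H2) → no.
That gives 5 matching atoms.

5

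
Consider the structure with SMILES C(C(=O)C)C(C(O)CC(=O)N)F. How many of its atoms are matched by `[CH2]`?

2

Check the 12 heavy atoms by environment: 2× C (H2) → match; 2× C (H1) → no; 2× C (H0) → no; 2× O (H0) → no; 1× C (H3) → no; 1× N (H2) → no; 1× F (H0) → no; 1× O (H1) → no.
That gives 2 matching atoms.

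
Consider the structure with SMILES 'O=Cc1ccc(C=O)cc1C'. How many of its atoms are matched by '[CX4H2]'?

Check the 11 heavy atoms by environment: 3× c (aromatic, H0, X3) → no; 3× c (aromatic, H1, X3) → no; 2× C (H1, X3) → no; 2× O (H0, X1) → no; 1× C (H3, X4) → no.
No environment satisfies the query, so 0 matching atoms.

0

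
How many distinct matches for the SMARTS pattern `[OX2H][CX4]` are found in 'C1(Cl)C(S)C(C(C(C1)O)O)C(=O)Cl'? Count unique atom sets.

[OX2H][CX4] is the SMARTS for an aliphatic alcohol: a hydroxyl oxygen bound to an sp3 (X4) carbon.
The molecule carries 2 separate instances of a hydroxyl group (-OH) meeting every constraint; each maps to a distinct set of atoms, giving 2 matches.

2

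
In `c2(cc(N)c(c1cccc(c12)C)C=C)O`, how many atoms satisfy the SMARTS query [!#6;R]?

0

The query [!#6;R] means: non-carbon atom that is part of a ring.
Check the 15 heavy atoms by environment: 10× c (aromatic, in 6-ring) → no; 1× O (acyclic) → no; 3× C (acyclic) → no; 1× N (acyclic) → no.
No environment satisfies the query, so 0 matching atoms.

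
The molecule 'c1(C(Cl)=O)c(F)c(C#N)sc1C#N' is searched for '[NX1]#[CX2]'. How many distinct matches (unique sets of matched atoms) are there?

2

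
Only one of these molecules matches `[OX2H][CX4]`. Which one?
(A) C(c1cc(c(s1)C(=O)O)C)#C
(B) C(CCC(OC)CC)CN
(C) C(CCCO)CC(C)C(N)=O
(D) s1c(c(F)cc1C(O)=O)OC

C

[OX2H][CX4] describes a hydroxyl oxygen bound to an sp3 (X4) carbon (an aliphatic alcohol).
(A) has a carboxylic acid group (-C(=O)OH) but the -OH is on a CX3 carbonyl carbon, not a CX4 carbon.
(B) has a methoxy ether (-OCH3) but the oxygen has H0 (ether), not H1.
(C) contains a hydroxyl group (-OH), which satisfies every atom and bond constraint.
(D) has a methoxy ether (-OCH3) but the oxygen has H0 (ether), not H1.
So the answer is (C).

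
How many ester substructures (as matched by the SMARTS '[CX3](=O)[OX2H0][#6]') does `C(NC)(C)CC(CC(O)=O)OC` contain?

0

[CX3](=O)[OX2H0][#6] is the SMARTS for an ester: a carbonyl carbon bonded to an oxygen that is itself bonded to carbon (no H on that O).
The molecule has a carboxylic acid group (-C(=O)OH), but the singly-bonded O carries H (OX2H1, not H0); nothing else fits, so there are 0 matches.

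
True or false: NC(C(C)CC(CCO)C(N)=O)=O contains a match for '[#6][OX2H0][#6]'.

False

The pattern [#6][OX2H0][#6] describes an aliphatic oxygen bridging two carbons with no H on the oxygen — an ether.
The closest candidate here is a hydroxyl group (-OH), but the oxygen has H1, not H0 bridging two carbons. No other fragment satisfies the full query, so there is no match.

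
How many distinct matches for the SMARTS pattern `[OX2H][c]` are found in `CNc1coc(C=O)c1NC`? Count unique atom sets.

0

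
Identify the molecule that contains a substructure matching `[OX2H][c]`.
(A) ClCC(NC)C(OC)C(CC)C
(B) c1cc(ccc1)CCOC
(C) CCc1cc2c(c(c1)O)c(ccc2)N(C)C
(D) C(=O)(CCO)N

C

[OX2H][c] describes a hydroxyl oxygen attached to an aromatic carbon (a phenol).
(A) has a methoxy ether (-OCH3) but the oxygen has H0, not H1.
(B) has a methoxy ether (-OCH3) but the oxygen has H0, not H1.
(C) contains a hydroxyl group (-OH), which satisfies every atom and bond constraint.
(D) has a hydroxyl group (-OH) but the -OH is on an aliphatic carbon, not an aromatic c.
So the answer is (C).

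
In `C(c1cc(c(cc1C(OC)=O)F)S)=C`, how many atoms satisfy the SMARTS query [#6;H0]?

Check the 14 heavy atoms by environment: 4× c (aromatic, H0) → match; 2× c (aromatic, H1) → no; 1× S (H1) → no; 1× F (H0) → no; 1× C (H1) → no; 1× C (H2) → no; 1× C (H0) → match; 2× O (H0) → no; 1× C (H3) → no.
Summing the matching environments: 4 + 1 = 5 matching atoms.

5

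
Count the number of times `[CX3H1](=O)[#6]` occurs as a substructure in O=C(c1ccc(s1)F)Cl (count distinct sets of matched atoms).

0

[CX3H1](=O)[#6] is the SMARTS for an aldehyde: an sp2 carbon with one H, double-bonded to O and single-bonded to carbon.
No fragment in the molecule satisfies every constraint, giving 0 matches.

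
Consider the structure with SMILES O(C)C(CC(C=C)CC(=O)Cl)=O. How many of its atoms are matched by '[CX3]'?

4

Check the 12 heavy atoms by environment: 4× C (X4) → no; 4× C (X3) → match; 2× O (X1) → no; 1× Cl (X1) → no; 1× O (X2) → no.
That gives 4 matching atoms.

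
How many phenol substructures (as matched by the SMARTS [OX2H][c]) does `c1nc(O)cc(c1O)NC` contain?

[OX2H][c] is the SMARTS for a phenol: a hydroxyl oxygen attached to an aromatic carbon.
The molecule carries 2 separate instances of a hydroxyl group (-OH) meeting every constraint; each maps to a distinct set of atoms, giving 2 matches.

2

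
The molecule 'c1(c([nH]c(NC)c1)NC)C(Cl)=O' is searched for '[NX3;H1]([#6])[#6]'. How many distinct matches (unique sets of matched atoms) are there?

[NX3;H1]([#6])[#6] is the SMARTS for a secondary amine: a trivalent nitrogen with one H, bonded to two carbons.
The molecule carries 2 separate instances of an N-methylamino group (-NHCH3) meeting every constraint; each maps to a distinct set of atoms, giving 2 matches.

2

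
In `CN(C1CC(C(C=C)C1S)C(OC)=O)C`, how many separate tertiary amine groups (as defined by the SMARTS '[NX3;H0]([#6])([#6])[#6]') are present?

1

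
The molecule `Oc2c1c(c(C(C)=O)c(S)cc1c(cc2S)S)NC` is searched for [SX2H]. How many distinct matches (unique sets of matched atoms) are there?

3

[SX2H] is the SMARTS for a thiol: an aliphatic sulfur with two connections, one being H.
The molecule carries 3 separate instances of a thiol (-SH) meeting every constraint; each maps to a distinct set of atoms, giving 3 matches.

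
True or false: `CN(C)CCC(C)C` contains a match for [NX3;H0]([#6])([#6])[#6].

The pattern [NX3;H0]([#6])([#6])[#6] describes a trivalent nitrogen with no H, bonded to three carbons — a tertiary amine.
The molecule carries a dimethylamino group (-N(CH3)2), whose atoms satisfy every constraint of the query, so the pattern matches.

True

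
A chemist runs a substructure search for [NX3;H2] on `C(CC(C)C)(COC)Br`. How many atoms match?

Check the 9 heavy atoms by environment: 2× C (H2, X4) → no; 2× C (H1, X4) → no; 1× O (H0, X2) → no; 3× C (H3, X4) → no; 1× Br (H0, X1) → no.
No environment satisfies the query, so 0 matching atoms.

0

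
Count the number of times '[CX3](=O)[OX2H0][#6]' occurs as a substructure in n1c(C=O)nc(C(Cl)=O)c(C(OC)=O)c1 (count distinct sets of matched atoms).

1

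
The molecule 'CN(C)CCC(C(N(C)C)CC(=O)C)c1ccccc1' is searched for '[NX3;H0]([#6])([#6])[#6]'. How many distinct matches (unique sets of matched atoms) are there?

2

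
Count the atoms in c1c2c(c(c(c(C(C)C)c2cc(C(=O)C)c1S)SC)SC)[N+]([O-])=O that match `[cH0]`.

The query [cH0] means: aromatic carbon with no attached hydrogen (substituted or ring-fusion).
Check the 24 heavy atoms by environment: 8× c (aromatic, H0) → match; 2× c (aromatic, H1) → no; 1× S (H1) → no; 1× C (H0) → no; 2× O (H0) → no; 5× C (H3) → no; 2× S (H0) → no; 1× N (charge +1, H0) → no; 1× O (charge -1, H0) → no; 1× C (H1) → no.
That gives 8 matching atoms.

8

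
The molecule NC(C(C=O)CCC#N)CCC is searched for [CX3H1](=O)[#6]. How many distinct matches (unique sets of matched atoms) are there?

1

[CX3H1](=O)[#6] is the SMARTS for an aldehyde: an sp2 carbon with one H, double-bonded to O and single-bonded to carbon.
Exactly one fragment in the molecule meets all constraints, giving 1 match.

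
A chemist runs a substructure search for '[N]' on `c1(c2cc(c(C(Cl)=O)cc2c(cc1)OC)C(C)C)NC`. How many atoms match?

1

Check the 20 heavy atoms by environment: 10× c (aromatic) → no; 6× C → no; 2× O → no; 1× Cl → no; 1× N → match.
That gives 1 matching atom.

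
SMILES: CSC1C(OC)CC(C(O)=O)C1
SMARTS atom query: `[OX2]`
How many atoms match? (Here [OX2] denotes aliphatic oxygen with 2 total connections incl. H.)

2

The query [OX2] means: aliphatic oxygen with two total connections — ether, hydroxyl, or ester single-bond O.
Check the 12 heavy atoms by environment: 7× C (X4) → no; 1× C (X3) → no; 1× O (X1) → no; 2× O (X2) → match; 1× S (X2) → no.
That gives 2 matching atoms.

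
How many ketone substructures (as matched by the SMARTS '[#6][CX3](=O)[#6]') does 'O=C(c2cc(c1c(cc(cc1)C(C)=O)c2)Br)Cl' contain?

[#6][CX3](=O)[#6] is the SMARTS for a ketone: a carbonyl carbon (no H) flanked by two carbons.
Exactly one fragment in the molecule meets all constraints, giving 1 match.

1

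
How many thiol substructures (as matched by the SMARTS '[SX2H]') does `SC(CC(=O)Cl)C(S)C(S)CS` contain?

[SX2H] is the SMARTS for a thiol: an aliphatic sulfur with two connections, one being H.
The molecule carries 4 separate instances of a thiol (-SH) meeting every constraint; each maps to a distinct set of atoms, giving 4 matches.

4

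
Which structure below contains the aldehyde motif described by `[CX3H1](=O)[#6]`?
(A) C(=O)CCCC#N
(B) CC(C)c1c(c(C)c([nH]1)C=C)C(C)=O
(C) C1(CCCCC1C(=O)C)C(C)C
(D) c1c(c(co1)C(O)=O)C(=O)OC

A

[CX3H1](=O)[#6] describes an sp2 carbon with one H, double-bonded to O and single-bonded to carbon (an aldehyde).
(A) contains an aldehyde (-CHO), which satisfies every atom and bond constraint.
(B) has an acetyl/ketone group (-C(=O)CH3) but the carbonyl carbon has H0 (two carbon neighbours), not H1.
(C) has an acetyl/ketone group (-C(=O)CH3) but the carbonyl carbon has H0 (two carbon neighbours), not H1.
(D) has a methyl-ester group (-C(=O)OCH3) but the carbonyl carbon has H0, not H1.
So the answer is (A).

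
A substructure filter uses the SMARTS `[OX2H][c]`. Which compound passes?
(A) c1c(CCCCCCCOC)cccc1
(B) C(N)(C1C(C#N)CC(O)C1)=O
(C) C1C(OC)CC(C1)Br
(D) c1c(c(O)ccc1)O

D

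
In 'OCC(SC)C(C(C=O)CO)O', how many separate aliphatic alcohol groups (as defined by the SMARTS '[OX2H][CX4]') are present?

3

[OX2H][CX4] is the SMARTS for an aliphatic alcohol: a hydroxyl oxygen bound to an sp3 (X4) carbon.
The molecule carries 3 separate instances of a hydroxyl group (-OH) meeting every constraint; each maps to a distinct set of atoms, giving 3 matches.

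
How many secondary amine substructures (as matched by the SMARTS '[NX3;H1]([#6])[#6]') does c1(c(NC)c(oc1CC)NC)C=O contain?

[NX3;H1]([#6])[#6] is the SMARTS for a secondary amine: a trivalent nitrogen with one H, bonded to two carbons.
The molecule carries 2 separate instances of an N-methylamino group (-NHCH3) meeting every constraint; each maps to a distinct set of atoms, giving 2 matches.

2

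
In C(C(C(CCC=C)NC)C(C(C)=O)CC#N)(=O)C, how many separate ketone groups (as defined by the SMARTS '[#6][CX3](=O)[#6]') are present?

2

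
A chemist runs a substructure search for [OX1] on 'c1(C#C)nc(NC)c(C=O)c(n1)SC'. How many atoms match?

1

The query [OX1] means: aliphatic oxygen with one total connection — typically a carbonyl =O or an oxide.
Check the 14 heavy atoms by environment: 2× n (aromatic, X2) → no; 4× c (aromatic, X3) → no; 1× N (X3) → no; 2× C (X4) → no; 2× C (X2) → no; 1× C (X3) → no; 1× O (X1) → match; 1× S (X2) → no.
That gives 1 matching atom.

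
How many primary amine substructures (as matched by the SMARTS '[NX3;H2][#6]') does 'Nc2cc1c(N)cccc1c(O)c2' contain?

2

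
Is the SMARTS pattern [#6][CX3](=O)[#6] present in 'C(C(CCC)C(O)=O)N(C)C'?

The pattern [#6][CX3](=O)[#6] describes a carbonyl carbon (no H) flanked by two carbons — a ketone.
The closest candidate here is a carboxylic acid group (-C(=O)OH), but one neighbour of the carbonyl carbon is O, not C. No other fragment satisfies the full query, so there is no match.

No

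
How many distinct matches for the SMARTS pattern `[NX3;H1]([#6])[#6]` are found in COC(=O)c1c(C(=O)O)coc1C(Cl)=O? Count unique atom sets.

0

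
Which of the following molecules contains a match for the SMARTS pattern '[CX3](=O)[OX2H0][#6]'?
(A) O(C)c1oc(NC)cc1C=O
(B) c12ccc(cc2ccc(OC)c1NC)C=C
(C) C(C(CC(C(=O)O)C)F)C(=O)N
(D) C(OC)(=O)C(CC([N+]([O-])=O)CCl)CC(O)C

D

[CX3](=O)[OX2H0][#6] describes a carbonyl carbon bonded to an oxygen that is itself bonded to carbon (no H on that O) (an ester).
(A) has a methoxy ether (-OCH3) but the ether oxygen is not adjacent to a C=O carbon.
(B) has a methoxy ether (-OCH3) but the ether oxygen is not adjacent to a C=O carbon.
(C) has a carboxylic acid group (-C(=O)OH) but the singly-bonded O carries H (OX2H1, not H0).
(D) contains a methyl-ester group (-C(=O)OCH3), which satisfies every atom and bond constraint.
So the answer is (D).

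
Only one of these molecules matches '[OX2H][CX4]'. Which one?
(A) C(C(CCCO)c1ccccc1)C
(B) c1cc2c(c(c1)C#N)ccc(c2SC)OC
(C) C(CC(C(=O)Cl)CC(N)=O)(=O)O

[OX2H][CX4] describes a hydroxyl oxygen bound to an sp3 (X4) carbon (an aliphatic alcohol).
(A) contains a hydroxyl group (-OH), which satisfies every atom and bond constraint.
(B) has a methoxy ether (-OCH3) but the oxygen has H0 (ether), not H1.
(C) has a carboxylic acid group (-C(=O)OH) but the -OH is on a CX3 carbonyl carbon, not a CX4 carbon.
So the answer is (A).

A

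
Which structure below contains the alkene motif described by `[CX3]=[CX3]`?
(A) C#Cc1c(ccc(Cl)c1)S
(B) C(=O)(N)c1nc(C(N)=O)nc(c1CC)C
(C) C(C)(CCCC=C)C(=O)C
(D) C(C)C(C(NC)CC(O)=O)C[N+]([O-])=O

C

[CX3]=[CX3] describes a non-aromatic C=C double bond between two sp2 carbons (an alkene).
(A) has an ethynyl group (-C#CH) but the C-C bond is a triple bond, not a double bond.
(B) has an ethyl group (-CH2CH3) but its C-C bond is a single bond between CX4 carbons, not CX3=CX3.
(C) contains a vinyl group (-CH=CH2), which satisfies every atom and bond constraint.
(D) has an ethyl group (-CH2CH3) but its C-C bond is a single bond between CX4 carbons, not CX3=CX3.
So the answer is (C).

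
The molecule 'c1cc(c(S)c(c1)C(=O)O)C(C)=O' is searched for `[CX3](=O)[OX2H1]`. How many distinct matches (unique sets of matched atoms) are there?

1

[CX3](=O)[OX2H1] is the SMARTS for a carboxylic acid: an sp2 carbon double-bonded to O and single-bonded to an -OH oxygen.
Exactly one fragment in the molecule meets all constraints, giving 1 match.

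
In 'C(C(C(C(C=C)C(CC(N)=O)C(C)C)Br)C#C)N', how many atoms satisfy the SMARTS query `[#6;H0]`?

2

The query [#6;H0] means: any carbon with no attached hydrogen.
Check the 18 heavy atoms by environment: 3× C (H2) → no; 7× C (H1) → no; 1× Br (H0) → no; 2× C (H0) → match; 1× O (H0) → no; 2× N (H2) → no; 2× C (H3) → no.
That gives 2 matching atoms.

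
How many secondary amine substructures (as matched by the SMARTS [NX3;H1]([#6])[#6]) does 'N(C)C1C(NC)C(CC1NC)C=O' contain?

[NX3;H1]([#6])[#6] is the SMARTS for a secondary amine: a trivalent nitrogen with one H, bonded to two carbons.
The molecule carries 3 separate instances of an N-methylamino group (-NHCH3) meeting every constraint; each maps to a distinct set of atoms, giving 3 matches.

3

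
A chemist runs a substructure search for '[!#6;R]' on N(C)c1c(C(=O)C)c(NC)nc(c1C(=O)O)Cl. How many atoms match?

1

Check the 17 heavy atoms by environment: 1× n (aromatic, in 6-ring) → match; 5× c (aromatic, in 6-ring) → no; 1× Cl (acyclic) → no; 2× N (acyclic) → no; 5× C (acyclic) → no; 3× O (acyclic) → no.
That gives 1 matching atom.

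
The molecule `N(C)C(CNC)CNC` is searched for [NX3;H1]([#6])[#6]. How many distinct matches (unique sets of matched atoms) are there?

[NX3;H1]([#6])[#6] is the SMARTS for a secondary amine: a trivalent nitrogen with one H, bonded to two carbons.
The molecule carries 3 separate instances of an N-methylamino group (-NHCH3) meeting every constraint; each maps to a distinct set of atoms, giving 3 matches.

3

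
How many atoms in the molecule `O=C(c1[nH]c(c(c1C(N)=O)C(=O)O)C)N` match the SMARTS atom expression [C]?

4

The query [C] means: uppercase C matches aliphatic (non-aromatic) carbon only.
Check the 15 heavy atoms by environment: 1× n (aromatic) → no; 4× c (aromatic) → no; 4× C → match; 4× O → no; 2× N → no.
That gives 4 matching atoms.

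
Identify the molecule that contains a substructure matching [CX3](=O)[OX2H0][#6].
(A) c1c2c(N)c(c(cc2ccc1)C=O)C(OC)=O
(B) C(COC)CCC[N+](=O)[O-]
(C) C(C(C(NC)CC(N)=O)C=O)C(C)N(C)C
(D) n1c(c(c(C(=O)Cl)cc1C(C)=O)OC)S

[CX3](=O)[OX2H0][#6] describes a carbonyl carbon bonded to an oxygen that is itself bonded to carbon (no H on that O) (an ester).
(A) contains a methyl-ester group (-C(=O)OCH3), which satisfies every atom and bond constraint.
(B) has a methoxy ether (-OCH3) but the ether oxygen is not adjacent to a C=O carbon.
(C) has a primary amide (-C(=O)NH2) but the carbonyl is bonded to N, not to an O-C linkage.
(D) has a methoxy ether (-OCH3) but the ether oxygen is not adjacent to a C=O carbon.
So the answer is (A).

A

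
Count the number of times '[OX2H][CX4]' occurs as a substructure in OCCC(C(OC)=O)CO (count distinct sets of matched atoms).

[OX2H][CX4] is the SMARTS for an aliphatic alcohol: a hydroxyl oxygen bound to an sp3 (X4) carbon.
The molecule carries 2 separate instances of a hydroxyl group (-OH) meeting every constraint; each maps to a distinct set of atoms, giving 2 matches.

2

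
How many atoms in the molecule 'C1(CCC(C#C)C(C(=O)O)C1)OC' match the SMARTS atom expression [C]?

10

The query [C] means: uppercase C matches aliphatic (non-aromatic) carbon only.
Check the 13 heavy atoms by environment: 10× C → match; 3× O → no.
That gives 10 matching atoms.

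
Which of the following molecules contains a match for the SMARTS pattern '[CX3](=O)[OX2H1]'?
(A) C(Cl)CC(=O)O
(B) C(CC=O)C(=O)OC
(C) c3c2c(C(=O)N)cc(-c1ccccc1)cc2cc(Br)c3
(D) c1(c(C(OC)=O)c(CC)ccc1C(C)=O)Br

A

[CX3](=O)[OX2H1] describes an sp2 carbon double-bonded to O and single-bonded to an -OH oxygen (a carboxylic acid).
(A) contains a carboxylic acid group (-C(=O)OH), which satisfies every atom and bond constraint.
(B) has a methyl-ester group (-C(=O)OCH3) but the singly-bonded O has no H (OX2H0, not OX2H1).
(C) has a primary amide (-C(=O)NH2) but the carbonyl is bonded to N, not to an -OH oxygen.
(D) has a methyl-ester group (-C(=O)OCH3) but the singly-bonded O has no H (OX2H0, not OX2H1).
So the answer is (A).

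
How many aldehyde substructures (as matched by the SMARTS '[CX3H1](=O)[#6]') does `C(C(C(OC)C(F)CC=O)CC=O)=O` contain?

3

[CX3H1](=O)[#6] is the SMARTS for an aldehyde: an sp2 carbon with one H, double-bonded to O and single-bonded to carbon.
The molecule carries 3 separate instances of an aldehyde (-CHO) meeting every constraint; each maps to a distinct set of atoms, giving 3 matches.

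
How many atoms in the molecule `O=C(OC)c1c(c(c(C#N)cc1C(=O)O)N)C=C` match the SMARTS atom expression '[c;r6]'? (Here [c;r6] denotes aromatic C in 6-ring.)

6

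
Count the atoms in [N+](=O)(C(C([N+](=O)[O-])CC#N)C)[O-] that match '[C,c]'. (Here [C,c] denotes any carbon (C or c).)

5

The query [C,c] means: comma = OR; matches aliphatic or aromatic carbon — same as #6.
Check the 12 heavy atoms by environment: 5× C → match; 2× N (charge +1) → no; 2× O (charge -1) → no; 2× O → no; 1× N → no.
That gives 5 matching atoms.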